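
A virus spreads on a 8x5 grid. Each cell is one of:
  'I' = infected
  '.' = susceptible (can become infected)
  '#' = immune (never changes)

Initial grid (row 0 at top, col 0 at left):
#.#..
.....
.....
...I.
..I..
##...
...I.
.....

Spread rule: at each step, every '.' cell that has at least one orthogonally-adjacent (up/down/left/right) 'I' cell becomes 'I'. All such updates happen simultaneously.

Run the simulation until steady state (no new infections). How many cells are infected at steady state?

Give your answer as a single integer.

Step 0 (initial): 3 infected
Step 1: +10 new -> 13 infected
Step 2: +10 new -> 23 infected
Step 3: +7 new -> 30 infected
Step 4: +4 new -> 34 infected
Step 5: +2 new -> 36 infected
Step 6: +0 new -> 36 infected

Answer: 36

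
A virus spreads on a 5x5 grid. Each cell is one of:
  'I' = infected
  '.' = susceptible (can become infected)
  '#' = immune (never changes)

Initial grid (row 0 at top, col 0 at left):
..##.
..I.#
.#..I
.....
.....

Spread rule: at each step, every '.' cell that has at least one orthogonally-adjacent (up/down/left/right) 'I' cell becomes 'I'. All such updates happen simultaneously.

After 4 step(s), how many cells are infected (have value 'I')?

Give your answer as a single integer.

Answer: 19

Derivation:
Step 0 (initial): 2 infected
Step 1: +5 new -> 7 infected
Step 2: +5 new -> 12 infected
Step 3: +5 new -> 17 infected
Step 4: +2 new -> 19 infected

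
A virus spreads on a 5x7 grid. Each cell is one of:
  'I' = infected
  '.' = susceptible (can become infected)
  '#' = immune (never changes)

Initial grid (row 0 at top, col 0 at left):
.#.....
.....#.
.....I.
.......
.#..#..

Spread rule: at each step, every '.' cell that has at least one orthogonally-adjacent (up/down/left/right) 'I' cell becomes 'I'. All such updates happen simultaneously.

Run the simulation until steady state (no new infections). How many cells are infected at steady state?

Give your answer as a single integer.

Step 0 (initial): 1 infected
Step 1: +3 new -> 4 infected
Step 2: +6 new -> 10 infected
Step 3: +6 new -> 16 infected
Step 4: +6 new -> 22 infected
Step 5: +5 new -> 27 infected
Step 6: +2 new -> 29 infected
Step 7: +2 new -> 31 infected
Step 8: +0 new -> 31 infected

Answer: 31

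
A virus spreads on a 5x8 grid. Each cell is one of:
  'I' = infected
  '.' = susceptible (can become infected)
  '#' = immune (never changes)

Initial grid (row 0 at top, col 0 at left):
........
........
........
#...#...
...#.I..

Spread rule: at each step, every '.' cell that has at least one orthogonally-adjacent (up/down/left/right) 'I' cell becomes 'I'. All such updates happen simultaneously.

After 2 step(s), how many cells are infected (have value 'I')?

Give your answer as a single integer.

Answer: 7

Derivation:
Step 0 (initial): 1 infected
Step 1: +3 new -> 4 infected
Step 2: +3 new -> 7 infected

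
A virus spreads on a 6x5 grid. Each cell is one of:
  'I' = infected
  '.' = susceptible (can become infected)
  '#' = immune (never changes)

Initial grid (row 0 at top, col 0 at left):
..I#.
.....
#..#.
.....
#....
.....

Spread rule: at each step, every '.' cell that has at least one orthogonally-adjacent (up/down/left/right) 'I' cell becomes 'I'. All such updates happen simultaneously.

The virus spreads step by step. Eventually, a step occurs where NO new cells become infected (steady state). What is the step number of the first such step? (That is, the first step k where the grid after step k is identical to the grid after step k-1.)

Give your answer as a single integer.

Answer: 8

Derivation:
Step 0 (initial): 1 infected
Step 1: +2 new -> 3 infected
Step 2: +4 new -> 7 infected
Step 3: +4 new -> 11 infected
Step 4: +5 new -> 16 infected
Step 5: +5 new -> 21 infected
Step 6: +3 new -> 24 infected
Step 7: +2 new -> 26 infected
Step 8: +0 new -> 26 infected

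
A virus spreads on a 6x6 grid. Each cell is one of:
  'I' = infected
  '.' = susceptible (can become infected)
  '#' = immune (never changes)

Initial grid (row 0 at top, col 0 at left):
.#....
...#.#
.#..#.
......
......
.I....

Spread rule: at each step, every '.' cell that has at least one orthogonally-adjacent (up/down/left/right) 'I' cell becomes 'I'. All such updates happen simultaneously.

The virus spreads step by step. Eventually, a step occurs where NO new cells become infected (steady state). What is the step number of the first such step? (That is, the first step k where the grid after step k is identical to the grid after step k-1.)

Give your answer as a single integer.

Step 0 (initial): 1 infected
Step 1: +3 new -> 4 infected
Step 2: +4 new -> 8 infected
Step 3: +4 new -> 12 infected
Step 4: +5 new -> 17 infected
Step 5: +5 new -> 22 infected
Step 6: +4 new -> 26 infected
Step 7: +2 new -> 28 infected
Step 8: +1 new -> 29 infected
Step 9: +2 new -> 31 infected
Step 10: +0 new -> 31 infected

Answer: 10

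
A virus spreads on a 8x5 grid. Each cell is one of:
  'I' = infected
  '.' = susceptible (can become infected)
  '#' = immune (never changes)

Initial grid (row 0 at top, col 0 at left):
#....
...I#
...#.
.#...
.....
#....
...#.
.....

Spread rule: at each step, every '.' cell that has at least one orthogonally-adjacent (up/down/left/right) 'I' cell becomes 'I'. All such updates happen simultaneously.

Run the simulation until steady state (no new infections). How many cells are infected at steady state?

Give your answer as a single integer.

Step 0 (initial): 1 infected
Step 1: +2 new -> 3 infected
Step 2: +4 new -> 7 infected
Step 3: +4 new -> 11 infected
Step 4: +3 new -> 14 infected
Step 5: +5 new -> 19 infected
Step 6: +6 new -> 25 infected
Step 7: +3 new -> 28 infected
Step 8: +4 new -> 32 infected
Step 9: +2 new -> 34 infected
Step 10: +0 new -> 34 infected

Answer: 34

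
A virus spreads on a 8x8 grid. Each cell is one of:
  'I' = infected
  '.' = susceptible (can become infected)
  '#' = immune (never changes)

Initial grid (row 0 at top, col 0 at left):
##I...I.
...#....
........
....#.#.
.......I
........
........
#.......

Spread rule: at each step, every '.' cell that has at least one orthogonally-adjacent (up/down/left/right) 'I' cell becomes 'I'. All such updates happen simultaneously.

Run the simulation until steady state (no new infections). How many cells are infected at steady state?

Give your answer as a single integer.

Answer: 58

Derivation:
Step 0 (initial): 3 infected
Step 1: +8 new -> 11 infected
Step 2: +10 new -> 21 infected
Step 3: +11 new -> 32 infected
Step 4: +9 new -> 41 infected
Step 5: +6 new -> 47 infected
Step 6: +5 new -> 52 infected
Step 7: +4 new -> 56 infected
Step 8: +2 new -> 58 infected
Step 9: +0 new -> 58 infected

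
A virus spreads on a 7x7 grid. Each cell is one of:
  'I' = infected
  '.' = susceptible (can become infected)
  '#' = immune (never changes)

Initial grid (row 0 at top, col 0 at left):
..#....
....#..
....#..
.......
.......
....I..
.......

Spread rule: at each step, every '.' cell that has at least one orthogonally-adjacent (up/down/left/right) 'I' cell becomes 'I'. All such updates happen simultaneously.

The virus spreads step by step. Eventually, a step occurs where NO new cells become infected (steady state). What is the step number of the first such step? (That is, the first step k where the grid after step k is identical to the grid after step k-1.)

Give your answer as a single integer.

Answer: 10

Derivation:
Step 0 (initial): 1 infected
Step 1: +4 new -> 5 infected
Step 2: +7 new -> 12 infected
Step 3: +7 new -> 19 infected
Step 4: +7 new -> 26 infected
Step 5: +7 new -> 33 infected
Step 6: +6 new -> 39 infected
Step 7: +4 new -> 43 infected
Step 8: +2 new -> 45 infected
Step 9: +1 new -> 46 infected
Step 10: +0 new -> 46 infected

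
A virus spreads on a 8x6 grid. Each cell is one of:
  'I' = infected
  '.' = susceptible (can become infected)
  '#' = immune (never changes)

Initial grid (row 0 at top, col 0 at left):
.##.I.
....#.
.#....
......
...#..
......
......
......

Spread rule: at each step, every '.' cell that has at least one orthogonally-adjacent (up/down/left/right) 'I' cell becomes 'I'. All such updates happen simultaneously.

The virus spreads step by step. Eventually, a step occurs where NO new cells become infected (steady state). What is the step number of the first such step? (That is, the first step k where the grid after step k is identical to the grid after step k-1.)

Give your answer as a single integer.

Step 0 (initial): 1 infected
Step 1: +2 new -> 3 infected
Step 2: +2 new -> 5 infected
Step 3: +3 new -> 8 infected
Step 4: +5 new -> 13 infected
Step 5: +4 new -> 17 infected
Step 6: +6 new -> 23 infected
Step 7: +5 new -> 28 infected
Step 8: +6 new -> 34 infected
Step 9: +5 new -> 39 infected
Step 10: +3 new -> 42 infected
Step 11: +1 new -> 43 infected
Step 12: +0 new -> 43 infected

Answer: 12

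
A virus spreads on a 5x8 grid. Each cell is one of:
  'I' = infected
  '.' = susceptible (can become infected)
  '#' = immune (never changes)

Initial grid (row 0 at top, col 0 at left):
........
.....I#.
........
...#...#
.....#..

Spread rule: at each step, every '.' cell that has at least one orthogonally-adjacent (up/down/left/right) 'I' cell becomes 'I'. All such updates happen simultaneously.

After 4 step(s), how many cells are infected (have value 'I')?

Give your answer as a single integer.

Answer: 23

Derivation:
Step 0 (initial): 1 infected
Step 1: +3 new -> 4 infected
Step 2: +6 new -> 10 infected
Step 3: +7 new -> 17 infected
Step 4: +6 new -> 23 infected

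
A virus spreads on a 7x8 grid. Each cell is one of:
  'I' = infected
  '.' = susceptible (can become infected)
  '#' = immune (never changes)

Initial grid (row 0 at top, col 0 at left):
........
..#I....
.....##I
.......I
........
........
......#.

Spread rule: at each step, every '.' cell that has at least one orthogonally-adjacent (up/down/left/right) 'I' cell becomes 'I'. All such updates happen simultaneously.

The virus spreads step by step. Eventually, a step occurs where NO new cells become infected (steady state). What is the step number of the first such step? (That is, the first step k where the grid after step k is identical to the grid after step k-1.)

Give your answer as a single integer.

Step 0 (initial): 3 infected
Step 1: +6 new -> 9 infected
Step 2: +11 new -> 20 infected
Step 3: +10 new -> 30 infected
Step 4: +8 new -> 38 infected
Step 5: +7 new -> 45 infected
Step 6: +4 new -> 49 infected
Step 7: +2 new -> 51 infected
Step 8: +1 new -> 52 infected
Step 9: +0 new -> 52 infected

Answer: 9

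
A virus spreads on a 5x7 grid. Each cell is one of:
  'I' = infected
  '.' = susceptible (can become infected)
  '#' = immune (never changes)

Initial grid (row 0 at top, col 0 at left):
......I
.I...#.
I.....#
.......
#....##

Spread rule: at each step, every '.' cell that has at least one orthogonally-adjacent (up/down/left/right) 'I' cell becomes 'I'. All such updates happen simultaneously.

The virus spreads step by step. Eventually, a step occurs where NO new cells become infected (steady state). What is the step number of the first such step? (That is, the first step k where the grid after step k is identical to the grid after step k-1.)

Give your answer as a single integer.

Step 0 (initial): 3 infected
Step 1: +7 new -> 10 infected
Step 2: +6 new -> 16 infected
Step 3: +5 new -> 21 infected
Step 4: +3 new -> 24 infected
Step 5: +3 new -> 27 infected
Step 6: +2 new -> 29 infected
Step 7: +1 new -> 30 infected
Step 8: +0 new -> 30 infected

Answer: 8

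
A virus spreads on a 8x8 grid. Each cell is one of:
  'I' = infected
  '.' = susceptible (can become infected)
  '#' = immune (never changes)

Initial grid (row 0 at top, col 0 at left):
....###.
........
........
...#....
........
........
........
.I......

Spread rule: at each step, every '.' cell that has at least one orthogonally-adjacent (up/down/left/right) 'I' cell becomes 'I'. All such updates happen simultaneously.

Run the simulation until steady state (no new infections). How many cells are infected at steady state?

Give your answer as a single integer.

Answer: 60

Derivation:
Step 0 (initial): 1 infected
Step 1: +3 new -> 4 infected
Step 2: +4 new -> 8 infected
Step 3: +5 new -> 13 infected
Step 4: +6 new -> 19 infected
Step 5: +7 new -> 26 infected
Step 6: +7 new -> 33 infected
Step 7: +8 new -> 41 infected
Step 8: +7 new -> 48 infected
Step 9: +5 new -> 53 infected
Step 10: +3 new -> 56 infected
Step 11: +2 new -> 58 infected
Step 12: +1 new -> 59 infected
Step 13: +1 new -> 60 infected
Step 14: +0 new -> 60 infected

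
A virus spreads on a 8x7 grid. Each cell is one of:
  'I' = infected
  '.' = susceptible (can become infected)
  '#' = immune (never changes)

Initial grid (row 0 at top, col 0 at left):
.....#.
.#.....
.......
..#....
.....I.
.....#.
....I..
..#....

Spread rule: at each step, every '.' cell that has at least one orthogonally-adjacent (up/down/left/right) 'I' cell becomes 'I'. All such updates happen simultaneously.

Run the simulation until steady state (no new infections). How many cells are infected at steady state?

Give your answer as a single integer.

Step 0 (initial): 2 infected
Step 1: +7 new -> 9 infected
Step 2: +10 new -> 19 infected
Step 3: +8 new -> 27 infected
Step 4: +7 new -> 34 infected
Step 5: +8 new -> 42 infected
Step 6: +4 new -> 46 infected
Step 7: +2 new -> 48 infected
Step 8: +2 new -> 50 infected
Step 9: +1 new -> 51 infected
Step 10: +0 new -> 51 infected

Answer: 51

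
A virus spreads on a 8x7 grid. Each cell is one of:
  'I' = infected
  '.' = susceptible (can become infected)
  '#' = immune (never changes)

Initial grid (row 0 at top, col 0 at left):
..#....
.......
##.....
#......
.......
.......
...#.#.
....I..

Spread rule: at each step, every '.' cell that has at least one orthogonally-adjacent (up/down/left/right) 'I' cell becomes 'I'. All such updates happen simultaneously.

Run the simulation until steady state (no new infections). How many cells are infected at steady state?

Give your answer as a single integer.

Answer: 50

Derivation:
Step 0 (initial): 1 infected
Step 1: +3 new -> 4 infected
Step 2: +3 new -> 7 infected
Step 3: +6 new -> 13 infected
Step 4: +7 new -> 20 infected
Step 5: +7 new -> 27 infected
Step 6: +7 new -> 34 infected
Step 7: +7 new -> 41 infected
Step 8: +4 new -> 45 infected
Step 9: +2 new -> 47 infected
Step 10: +2 new -> 49 infected
Step 11: +1 new -> 50 infected
Step 12: +0 new -> 50 infected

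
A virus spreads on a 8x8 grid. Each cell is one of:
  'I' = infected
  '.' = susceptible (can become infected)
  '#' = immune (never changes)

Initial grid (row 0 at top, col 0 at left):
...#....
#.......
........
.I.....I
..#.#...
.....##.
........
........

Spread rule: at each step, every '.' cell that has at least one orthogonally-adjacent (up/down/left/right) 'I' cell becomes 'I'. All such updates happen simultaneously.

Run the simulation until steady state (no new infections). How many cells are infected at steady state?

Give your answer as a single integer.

Step 0 (initial): 2 infected
Step 1: +7 new -> 9 infected
Step 2: +11 new -> 20 infected
Step 3: +13 new -> 33 infected
Step 4: +12 new -> 45 infected
Step 5: +8 new -> 53 infected
Step 6: +4 new -> 57 infected
Step 7: +1 new -> 58 infected
Step 8: +0 new -> 58 infected

Answer: 58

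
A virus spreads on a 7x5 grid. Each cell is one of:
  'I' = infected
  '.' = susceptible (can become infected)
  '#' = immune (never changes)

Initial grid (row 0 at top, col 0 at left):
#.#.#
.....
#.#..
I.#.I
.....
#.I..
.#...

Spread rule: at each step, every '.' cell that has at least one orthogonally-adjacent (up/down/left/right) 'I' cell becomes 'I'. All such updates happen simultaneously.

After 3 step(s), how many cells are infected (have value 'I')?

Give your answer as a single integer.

Answer: 22

Derivation:
Step 0 (initial): 3 infected
Step 1: +9 new -> 12 infected
Step 2: +7 new -> 19 infected
Step 3: +3 new -> 22 infected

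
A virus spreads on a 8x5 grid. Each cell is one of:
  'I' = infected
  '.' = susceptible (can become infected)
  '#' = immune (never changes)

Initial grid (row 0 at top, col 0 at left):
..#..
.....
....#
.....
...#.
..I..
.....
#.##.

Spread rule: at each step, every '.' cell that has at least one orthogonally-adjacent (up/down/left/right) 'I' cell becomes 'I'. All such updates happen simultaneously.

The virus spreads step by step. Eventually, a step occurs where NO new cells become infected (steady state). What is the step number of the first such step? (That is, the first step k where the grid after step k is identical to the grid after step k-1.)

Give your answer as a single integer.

Step 0 (initial): 1 infected
Step 1: +4 new -> 5 infected
Step 2: +6 new -> 11 infected
Step 3: +8 new -> 19 infected
Step 4: +6 new -> 25 infected
Step 5: +3 new -> 28 infected
Step 6: +4 new -> 32 infected
Step 7: +2 new -> 34 infected
Step 8: +0 new -> 34 infected

Answer: 8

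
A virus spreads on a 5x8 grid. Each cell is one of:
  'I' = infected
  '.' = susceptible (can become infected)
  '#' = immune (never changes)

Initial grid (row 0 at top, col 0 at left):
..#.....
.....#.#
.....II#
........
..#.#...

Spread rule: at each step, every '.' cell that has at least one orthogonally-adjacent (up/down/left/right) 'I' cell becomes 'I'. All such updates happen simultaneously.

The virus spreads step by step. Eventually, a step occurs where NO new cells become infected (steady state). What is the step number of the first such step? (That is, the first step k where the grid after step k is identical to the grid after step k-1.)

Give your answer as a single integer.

Step 0 (initial): 2 infected
Step 1: +4 new -> 6 infected
Step 2: +7 new -> 13 infected
Step 3: +7 new -> 20 infected
Step 4: +5 new -> 25 infected
Step 5: +3 new -> 28 infected
Step 6: +4 new -> 32 infected
Step 7: +2 new -> 34 infected
Step 8: +0 new -> 34 infected

Answer: 8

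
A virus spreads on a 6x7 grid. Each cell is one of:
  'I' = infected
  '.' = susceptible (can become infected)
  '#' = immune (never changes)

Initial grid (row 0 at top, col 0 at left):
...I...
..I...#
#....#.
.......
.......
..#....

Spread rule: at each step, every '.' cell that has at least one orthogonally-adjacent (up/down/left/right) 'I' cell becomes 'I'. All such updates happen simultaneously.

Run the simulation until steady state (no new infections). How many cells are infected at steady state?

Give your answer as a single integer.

Answer: 38

Derivation:
Step 0 (initial): 2 infected
Step 1: +5 new -> 7 infected
Step 2: +7 new -> 14 infected
Step 3: +7 new -> 21 infected
Step 4: +4 new -> 25 infected
Step 5: +5 new -> 30 infected
Step 6: +4 new -> 34 infected
Step 7: +3 new -> 37 infected
Step 8: +1 new -> 38 infected
Step 9: +0 new -> 38 infected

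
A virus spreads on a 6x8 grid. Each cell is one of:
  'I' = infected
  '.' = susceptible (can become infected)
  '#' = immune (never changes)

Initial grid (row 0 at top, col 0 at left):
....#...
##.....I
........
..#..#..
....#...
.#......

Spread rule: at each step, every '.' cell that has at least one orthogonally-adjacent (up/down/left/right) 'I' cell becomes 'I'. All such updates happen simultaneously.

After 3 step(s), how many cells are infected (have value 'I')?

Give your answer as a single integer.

Answer: 13

Derivation:
Step 0 (initial): 1 infected
Step 1: +3 new -> 4 infected
Step 2: +4 new -> 8 infected
Step 3: +5 new -> 13 infected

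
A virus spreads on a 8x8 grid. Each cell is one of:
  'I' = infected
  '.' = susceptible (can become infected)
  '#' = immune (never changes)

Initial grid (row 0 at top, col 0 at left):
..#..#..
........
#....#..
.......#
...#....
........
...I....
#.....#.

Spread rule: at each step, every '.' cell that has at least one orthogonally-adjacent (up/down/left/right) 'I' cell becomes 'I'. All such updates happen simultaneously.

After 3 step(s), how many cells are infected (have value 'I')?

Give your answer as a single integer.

Answer: 19

Derivation:
Step 0 (initial): 1 infected
Step 1: +4 new -> 5 infected
Step 2: +6 new -> 11 infected
Step 3: +8 new -> 19 infected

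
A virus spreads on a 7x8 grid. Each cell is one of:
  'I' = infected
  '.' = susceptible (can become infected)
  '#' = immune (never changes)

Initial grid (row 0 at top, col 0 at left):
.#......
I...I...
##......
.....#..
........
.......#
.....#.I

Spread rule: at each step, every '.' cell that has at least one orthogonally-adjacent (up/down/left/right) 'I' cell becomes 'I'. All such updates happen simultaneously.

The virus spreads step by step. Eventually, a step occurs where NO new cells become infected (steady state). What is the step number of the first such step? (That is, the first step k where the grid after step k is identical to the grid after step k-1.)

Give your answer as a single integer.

Step 0 (initial): 3 infected
Step 1: +7 new -> 10 infected
Step 2: +8 new -> 18 infected
Step 3: +9 new -> 27 infected
Step 4: +8 new -> 35 infected
Step 5: +5 new -> 40 infected
Step 6: +4 new -> 44 infected
Step 7: +3 new -> 47 infected
Step 8: +2 new -> 49 infected
Step 9: +1 new -> 50 infected
Step 10: +0 new -> 50 infected

Answer: 10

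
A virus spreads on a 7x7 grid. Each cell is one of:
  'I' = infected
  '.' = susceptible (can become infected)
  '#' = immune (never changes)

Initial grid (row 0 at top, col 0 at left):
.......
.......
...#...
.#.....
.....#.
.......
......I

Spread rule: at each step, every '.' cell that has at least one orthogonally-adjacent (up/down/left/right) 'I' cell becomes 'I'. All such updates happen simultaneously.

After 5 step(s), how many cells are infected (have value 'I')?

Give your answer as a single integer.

Answer: 20

Derivation:
Step 0 (initial): 1 infected
Step 1: +2 new -> 3 infected
Step 2: +3 new -> 6 infected
Step 3: +3 new -> 9 infected
Step 4: +5 new -> 14 infected
Step 5: +6 new -> 20 infected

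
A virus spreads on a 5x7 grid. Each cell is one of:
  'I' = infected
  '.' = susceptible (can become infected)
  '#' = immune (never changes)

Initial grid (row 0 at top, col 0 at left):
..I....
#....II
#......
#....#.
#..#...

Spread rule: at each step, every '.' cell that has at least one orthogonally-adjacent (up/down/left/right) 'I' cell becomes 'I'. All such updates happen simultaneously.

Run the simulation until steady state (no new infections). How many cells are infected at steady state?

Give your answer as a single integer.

Step 0 (initial): 3 infected
Step 1: +8 new -> 11 infected
Step 2: +7 new -> 18 infected
Step 3: +5 new -> 23 infected
Step 4: +5 new -> 28 infected
Step 5: +1 new -> 29 infected
Step 6: +0 new -> 29 infected

Answer: 29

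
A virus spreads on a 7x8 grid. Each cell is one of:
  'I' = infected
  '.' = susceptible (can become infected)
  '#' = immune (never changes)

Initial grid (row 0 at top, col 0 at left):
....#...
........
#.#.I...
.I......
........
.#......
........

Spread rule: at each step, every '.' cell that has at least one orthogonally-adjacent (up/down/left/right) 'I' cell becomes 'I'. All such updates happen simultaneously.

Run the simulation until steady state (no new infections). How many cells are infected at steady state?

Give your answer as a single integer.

Answer: 52

Derivation:
Step 0 (initial): 2 infected
Step 1: +8 new -> 10 infected
Step 2: +9 new -> 19 infected
Step 3: +13 new -> 32 infected
Step 4: +11 new -> 43 infected
Step 5: +6 new -> 49 infected
Step 6: +2 new -> 51 infected
Step 7: +1 new -> 52 infected
Step 8: +0 new -> 52 infected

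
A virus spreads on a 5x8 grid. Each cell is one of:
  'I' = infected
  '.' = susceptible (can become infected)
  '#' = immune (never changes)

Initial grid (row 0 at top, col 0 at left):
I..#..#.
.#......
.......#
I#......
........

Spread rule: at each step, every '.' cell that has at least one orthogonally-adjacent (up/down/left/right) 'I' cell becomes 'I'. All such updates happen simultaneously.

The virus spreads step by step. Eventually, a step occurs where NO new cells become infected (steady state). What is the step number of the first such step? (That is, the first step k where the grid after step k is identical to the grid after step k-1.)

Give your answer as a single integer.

Answer: 10

Derivation:
Step 0 (initial): 2 infected
Step 1: +4 new -> 6 infected
Step 2: +3 new -> 9 infected
Step 3: +3 new -> 12 infected
Step 4: +4 new -> 16 infected
Step 5: +4 new -> 20 infected
Step 6: +5 new -> 25 infected
Step 7: +5 new -> 30 infected
Step 8: +3 new -> 33 infected
Step 9: +2 new -> 35 infected
Step 10: +0 new -> 35 infected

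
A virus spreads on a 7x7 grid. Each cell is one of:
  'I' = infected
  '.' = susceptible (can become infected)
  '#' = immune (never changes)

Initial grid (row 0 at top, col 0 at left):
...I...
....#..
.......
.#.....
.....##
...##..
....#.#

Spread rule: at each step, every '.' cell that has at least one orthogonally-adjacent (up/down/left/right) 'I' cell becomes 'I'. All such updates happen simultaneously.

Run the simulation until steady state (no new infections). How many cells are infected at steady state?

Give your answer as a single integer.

Answer: 38

Derivation:
Step 0 (initial): 1 infected
Step 1: +3 new -> 4 infected
Step 2: +4 new -> 8 infected
Step 3: +7 new -> 15 infected
Step 4: +7 new -> 22 infected
Step 5: +5 new -> 27 infected
Step 6: +4 new -> 31 infected
Step 7: +3 new -> 34 infected
Step 8: +3 new -> 37 infected
Step 9: +1 new -> 38 infected
Step 10: +0 new -> 38 infected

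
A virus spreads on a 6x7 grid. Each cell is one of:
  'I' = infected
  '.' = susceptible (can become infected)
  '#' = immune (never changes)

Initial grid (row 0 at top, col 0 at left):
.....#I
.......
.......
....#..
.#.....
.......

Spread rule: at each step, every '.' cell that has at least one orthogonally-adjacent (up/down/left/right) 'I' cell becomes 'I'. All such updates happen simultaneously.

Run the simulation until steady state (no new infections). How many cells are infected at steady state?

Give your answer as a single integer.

Answer: 39

Derivation:
Step 0 (initial): 1 infected
Step 1: +1 new -> 2 infected
Step 2: +2 new -> 4 infected
Step 3: +3 new -> 7 infected
Step 4: +5 new -> 12 infected
Step 5: +5 new -> 17 infected
Step 6: +6 new -> 23 infected
Step 7: +6 new -> 29 infected
Step 8: +5 new -> 34 infected
Step 9: +2 new -> 36 infected
Step 10: +2 new -> 38 infected
Step 11: +1 new -> 39 infected
Step 12: +0 new -> 39 infected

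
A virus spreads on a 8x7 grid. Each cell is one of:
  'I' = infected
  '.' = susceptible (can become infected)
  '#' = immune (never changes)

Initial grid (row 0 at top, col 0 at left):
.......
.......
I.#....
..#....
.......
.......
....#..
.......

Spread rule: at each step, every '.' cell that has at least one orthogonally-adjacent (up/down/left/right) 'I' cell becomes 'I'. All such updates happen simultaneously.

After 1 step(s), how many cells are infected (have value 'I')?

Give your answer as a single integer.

Answer: 4

Derivation:
Step 0 (initial): 1 infected
Step 1: +3 new -> 4 infected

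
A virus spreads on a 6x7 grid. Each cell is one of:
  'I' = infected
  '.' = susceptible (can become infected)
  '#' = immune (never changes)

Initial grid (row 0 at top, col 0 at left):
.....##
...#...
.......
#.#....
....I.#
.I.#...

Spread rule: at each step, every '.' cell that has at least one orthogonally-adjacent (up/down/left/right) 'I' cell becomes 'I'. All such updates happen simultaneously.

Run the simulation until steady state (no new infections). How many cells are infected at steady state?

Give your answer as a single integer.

Step 0 (initial): 2 infected
Step 1: +7 new -> 9 infected
Step 2: +7 new -> 16 infected
Step 3: +6 new -> 22 infected
Step 4: +6 new -> 28 infected
Step 5: +5 new -> 33 infected
Step 6: +2 new -> 35 infected
Step 7: +0 new -> 35 infected

Answer: 35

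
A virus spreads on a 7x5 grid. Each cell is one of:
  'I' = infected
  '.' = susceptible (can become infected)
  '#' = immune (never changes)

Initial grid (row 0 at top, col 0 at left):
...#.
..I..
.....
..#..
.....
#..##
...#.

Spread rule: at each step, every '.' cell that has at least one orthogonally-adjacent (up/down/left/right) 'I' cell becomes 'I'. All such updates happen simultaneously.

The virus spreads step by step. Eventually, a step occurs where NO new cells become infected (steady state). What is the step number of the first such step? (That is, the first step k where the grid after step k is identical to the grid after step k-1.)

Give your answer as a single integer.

Answer: 8

Derivation:
Step 0 (initial): 1 infected
Step 1: +4 new -> 5 infected
Step 2: +5 new -> 10 infected
Step 3: +6 new -> 16 infected
Step 4: +4 new -> 20 infected
Step 5: +4 new -> 24 infected
Step 6: +2 new -> 26 infected
Step 7: +2 new -> 28 infected
Step 8: +0 new -> 28 infected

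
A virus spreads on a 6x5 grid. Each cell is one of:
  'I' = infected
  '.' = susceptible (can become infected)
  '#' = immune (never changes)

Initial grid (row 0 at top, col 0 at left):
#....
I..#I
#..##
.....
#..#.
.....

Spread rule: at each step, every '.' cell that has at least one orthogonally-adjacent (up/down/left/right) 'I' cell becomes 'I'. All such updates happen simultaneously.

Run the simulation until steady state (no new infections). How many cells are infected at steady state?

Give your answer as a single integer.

Step 0 (initial): 2 infected
Step 1: +2 new -> 4 infected
Step 2: +4 new -> 8 infected
Step 3: +3 new -> 11 infected
Step 4: +3 new -> 14 infected
Step 5: +3 new -> 17 infected
Step 6: +3 new -> 20 infected
Step 7: +2 new -> 22 infected
Step 8: +1 new -> 23 infected
Step 9: +0 new -> 23 infected

Answer: 23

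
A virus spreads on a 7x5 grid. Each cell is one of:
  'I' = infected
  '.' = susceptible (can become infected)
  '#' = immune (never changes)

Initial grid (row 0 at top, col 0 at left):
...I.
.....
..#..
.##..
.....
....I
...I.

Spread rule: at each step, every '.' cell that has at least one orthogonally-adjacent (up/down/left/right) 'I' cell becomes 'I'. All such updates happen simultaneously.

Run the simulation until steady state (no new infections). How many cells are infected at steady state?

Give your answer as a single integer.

Answer: 32

Derivation:
Step 0 (initial): 3 infected
Step 1: +7 new -> 10 infected
Step 2: +8 new -> 18 infected
Step 3: +7 new -> 25 infected
Step 4: +4 new -> 29 infected
Step 5: +2 new -> 31 infected
Step 6: +1 new -> 32 infected
Step 7: +0 new -> 32 infected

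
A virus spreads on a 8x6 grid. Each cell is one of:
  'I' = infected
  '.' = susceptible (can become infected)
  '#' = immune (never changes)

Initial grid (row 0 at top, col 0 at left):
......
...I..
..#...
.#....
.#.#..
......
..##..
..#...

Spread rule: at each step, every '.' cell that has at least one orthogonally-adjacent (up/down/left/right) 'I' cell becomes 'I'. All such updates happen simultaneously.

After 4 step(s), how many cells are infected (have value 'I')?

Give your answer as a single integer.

Answer: 23

Derivation:
Step 0 (initial): 1 infected
Step 1: +4 new -> 5 infected
Step 2: +6 new -> 11 infected
Step 3: +7 new -> 18 infected
Step 4: +5 new -> 23 infected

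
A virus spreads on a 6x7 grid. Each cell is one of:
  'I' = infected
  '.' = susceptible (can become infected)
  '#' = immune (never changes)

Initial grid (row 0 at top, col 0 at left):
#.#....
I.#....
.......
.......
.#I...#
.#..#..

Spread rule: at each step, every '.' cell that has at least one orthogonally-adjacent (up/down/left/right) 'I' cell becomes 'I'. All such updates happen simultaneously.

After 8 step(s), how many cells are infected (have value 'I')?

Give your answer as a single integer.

Answer: 35

Derivation:
Step 0 (initial): 2 infected
Step 1: +5 new -> 7 infected
Step 2: +8 new -> 15 infected
Step 3: +4 new -> 19 infected
Step 4: +5 new -> 24 infected
Step 5: +5 new -> 29 infected
Step 6: +3 new -> 32 infected
Step 7: +2 new -> 34 infected
Step 8: +1 new -> 35 infected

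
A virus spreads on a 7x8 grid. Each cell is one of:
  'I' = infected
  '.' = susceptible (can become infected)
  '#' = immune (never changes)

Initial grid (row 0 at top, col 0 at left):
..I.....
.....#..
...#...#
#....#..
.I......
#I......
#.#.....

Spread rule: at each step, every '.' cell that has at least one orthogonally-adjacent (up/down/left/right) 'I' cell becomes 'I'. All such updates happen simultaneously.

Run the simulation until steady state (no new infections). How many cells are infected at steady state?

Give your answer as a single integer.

Answer: 48

Derivation:
Step 0 (initial): 3 infected
Step 1: +8 new -> 11 infected
Step 2: +9 new -> 20 infected
Step 3: +8 new -> 28 infected
Step 4: +6 new -> 34 infected
Step 5: +6 new -> 40 infected
Step 6: +6 new -> 46 infected
Step 7: +2 new -> 48 infected
Step 8: +0 new -> 48 infected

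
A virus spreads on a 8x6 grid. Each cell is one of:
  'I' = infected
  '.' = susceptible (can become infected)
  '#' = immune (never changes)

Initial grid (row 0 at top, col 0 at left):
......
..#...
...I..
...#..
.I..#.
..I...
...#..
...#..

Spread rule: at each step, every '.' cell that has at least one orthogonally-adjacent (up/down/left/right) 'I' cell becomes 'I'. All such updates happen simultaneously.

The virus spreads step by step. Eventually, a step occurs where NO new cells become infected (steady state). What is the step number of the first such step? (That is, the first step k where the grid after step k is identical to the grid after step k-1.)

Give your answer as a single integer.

Step 0 (initial): 3 infected
Step 1: +9 new -> 12 infected
Step 2: +12 new -> 24 infected
Step 3: +10 new -> 34 infected
Step 4: +7 new -> 41 infected
Step 5: +2 new -> 43 infected
Step 6: +0 new -> 43 infected

Answer: 6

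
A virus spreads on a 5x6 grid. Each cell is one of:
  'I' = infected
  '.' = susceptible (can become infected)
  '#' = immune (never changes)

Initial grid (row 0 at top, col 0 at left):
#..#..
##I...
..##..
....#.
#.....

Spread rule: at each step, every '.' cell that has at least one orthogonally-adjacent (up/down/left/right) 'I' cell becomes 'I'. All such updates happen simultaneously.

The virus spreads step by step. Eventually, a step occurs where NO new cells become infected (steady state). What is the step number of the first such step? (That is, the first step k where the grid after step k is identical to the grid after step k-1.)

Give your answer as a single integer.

Answer: 14

Derivation:
Step 0 (initial): 1 infected
Step 1: +2 new -> 3 infected
Step 2: +2 new -> 5 infected
Step 3: +3 new -> 8 infected
Step 4: +2 new -> 10 infected
Step 5: +1 new -> 11 infected
Step 6: +1 new -> 12 infected
Step 7: +1 new -> 13 infected
Step 8: +1 new -> 14 infected
Step 9: +2 new -> 16 infected
Step 10: +2 new -> 18 infected
Step 11: +1 new -> 19 infected
Step 12: +2 new -> 21 infected
Step 13: +1 new -> 22 infected
Step 14: +0 new -> 22 infected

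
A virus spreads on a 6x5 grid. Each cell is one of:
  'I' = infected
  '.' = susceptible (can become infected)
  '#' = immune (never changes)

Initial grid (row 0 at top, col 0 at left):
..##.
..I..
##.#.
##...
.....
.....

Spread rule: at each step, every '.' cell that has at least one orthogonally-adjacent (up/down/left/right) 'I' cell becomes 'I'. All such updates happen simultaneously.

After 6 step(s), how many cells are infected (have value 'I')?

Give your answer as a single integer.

Step 0 (initial): 1 infected
Step 1: +3 new -> 4 infected
Step 2: +4 new -> 8 infected
Step 3: +5 new -> 13 infected
Step 4: +4 new -> 17 infected
Step 5: +4 new -> 21 infected
Step 6: +2 new -> 23 infected

Answer: 23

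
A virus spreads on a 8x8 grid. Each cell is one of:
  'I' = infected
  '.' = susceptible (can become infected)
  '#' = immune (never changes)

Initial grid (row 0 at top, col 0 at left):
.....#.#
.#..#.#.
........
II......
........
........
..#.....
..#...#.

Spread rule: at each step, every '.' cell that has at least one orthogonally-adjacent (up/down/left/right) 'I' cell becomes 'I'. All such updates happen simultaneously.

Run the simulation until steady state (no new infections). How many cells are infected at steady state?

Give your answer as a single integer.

Step 0 (initial): 2 infected
Step 1: +5 new -> 7 infected
Step 2: +6 new -> 13 infected
Step 3: +8 new -> 21 infected
Step 4: +9 new -> 30 infected
Step 5: +6 new -> 36 infected
Step 6: +8 new -> 44 infected
Step 7: +5 new -> 49 infected
Step 8: +4 new -> 53 infected
Step 9: +1 new -> 54 infected
Step 10: +1 new -> 55 infected
Step 11: +0 new -> 55 infected

Answer: 55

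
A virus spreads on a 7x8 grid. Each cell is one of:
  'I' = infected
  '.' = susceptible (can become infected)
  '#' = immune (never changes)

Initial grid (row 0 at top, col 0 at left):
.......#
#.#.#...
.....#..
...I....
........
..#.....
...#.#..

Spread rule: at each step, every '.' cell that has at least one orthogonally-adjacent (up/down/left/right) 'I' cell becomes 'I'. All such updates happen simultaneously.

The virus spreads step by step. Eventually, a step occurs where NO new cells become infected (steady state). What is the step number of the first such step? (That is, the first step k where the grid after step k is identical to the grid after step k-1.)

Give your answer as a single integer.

Step 0 (initial): 1 infected
Step 1: +4 new -> 5 infected
Step 2: +8 new -> 13 infected
Step 3: +7 new -> 20 infected
Step 4: +11 new -> 31 infected
Step 5: +8 new -> 39 infected
Step 6: +8 new -> 47 infected
Step 7: +1 new -> 48 infected
Step 8: +0 new -> 48 infected

Answer: 8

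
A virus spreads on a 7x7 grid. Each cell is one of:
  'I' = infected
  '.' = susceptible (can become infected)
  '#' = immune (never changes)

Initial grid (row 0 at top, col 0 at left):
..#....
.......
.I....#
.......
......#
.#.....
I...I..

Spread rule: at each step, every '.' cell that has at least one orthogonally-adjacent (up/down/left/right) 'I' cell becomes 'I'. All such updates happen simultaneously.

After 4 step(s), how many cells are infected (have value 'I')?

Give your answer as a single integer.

Step 0 (initial): 3 infected
Step 1: +9 new -> 12 infected
Step 2: +13 new -> 25 infected
Step 3: +10 new -> 35 infected
Step 4: +4 new -> 39 infected

Answer: 39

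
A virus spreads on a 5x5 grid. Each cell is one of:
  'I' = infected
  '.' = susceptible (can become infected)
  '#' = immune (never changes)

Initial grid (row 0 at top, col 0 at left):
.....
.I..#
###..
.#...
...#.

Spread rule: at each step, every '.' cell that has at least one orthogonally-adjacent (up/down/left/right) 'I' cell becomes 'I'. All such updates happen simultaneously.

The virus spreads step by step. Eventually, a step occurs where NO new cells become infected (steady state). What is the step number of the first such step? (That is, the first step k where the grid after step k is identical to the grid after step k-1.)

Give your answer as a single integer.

Step 0 (initial): 1 infected
Step 1: +3 new -> 4 infected
Step 2: +3 new -> 7 infected
Step 3: +2 new -> 9 infected
Step 4: +3 new -> 12 infected
Step 5: +2 new -> 14 infected
Step 6: +2 new -> 16 infected
Step 7: +1 new -> 17 infected
Step 8: +1 new -> 18 infected
Step 9: +1 new -> 19 infected
Step 10: +0 new -> 19 infected

Answer: 10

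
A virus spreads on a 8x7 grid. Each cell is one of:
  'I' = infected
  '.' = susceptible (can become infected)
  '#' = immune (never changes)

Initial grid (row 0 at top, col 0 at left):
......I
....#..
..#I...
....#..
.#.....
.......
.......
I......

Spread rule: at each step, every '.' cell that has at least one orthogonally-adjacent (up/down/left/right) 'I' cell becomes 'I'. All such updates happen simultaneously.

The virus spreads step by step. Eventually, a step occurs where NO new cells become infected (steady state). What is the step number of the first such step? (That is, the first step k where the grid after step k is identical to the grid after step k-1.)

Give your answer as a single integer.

Answer: 7

Derivation:
Step 0 (initial): 3 infected
Step 1: +7 new -> 10 infected
Step 2: +11 new -> 21 infected
Step 3: +12 new -> 33 infected
Step 4: +10 new -> 43 infected
Step 5: +6 new -> 49 infected
Step 6: +3 new -> 52 infected
Step 7: +0 new -> 52 infected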